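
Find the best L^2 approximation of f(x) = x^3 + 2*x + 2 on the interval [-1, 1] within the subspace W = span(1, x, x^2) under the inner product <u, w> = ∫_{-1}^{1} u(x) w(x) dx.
g(x) = 13*x/5 + 2

The best approximation g ∈ W is the orthogonal projection of f onto W. Writing g = a_0 + a_1 x + a_2 x^2, the coefficients solve the normal equations G · a = b where
  G_{ij} = <φ_i, φ_j> and b_i = <f, φ_i>, with φ_0 = 1, φ_1 = x, φ_2 = x^2.
G =
  [2, 0, 2/3]
  [0, 2/3, 0]
  [2/3, 0, 2/5],
b = (4, 26/15, 4/3).
Solving gives a_0 = 2, a_1 = 13/5, a_2 = 0, so
  g(x) = 13*x/5 + 2.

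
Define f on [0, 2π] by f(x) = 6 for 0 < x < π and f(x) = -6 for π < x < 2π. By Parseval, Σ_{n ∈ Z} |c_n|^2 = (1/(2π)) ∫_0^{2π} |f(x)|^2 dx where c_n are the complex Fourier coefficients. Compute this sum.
Σ |c_n|^2 = 36

Parseval equates the L^2 energy of f (normalised by 1/(2π)) with the ℓ^2 sum of its Fourier coefficients: (1/(2π)) ∫_0^{2π} |f|^2 = Σ |c_n|^2.
Compute the left side: (1/(2π)) [∫_0^π 6^2 dx + ∫_π^{2π} (-6)^2 dx] = (1/(2π)) · (36π + 36π) = (36 + 36)/2 = 36.
So Σ_{n ∈ Z} |c_n|^2 = 36.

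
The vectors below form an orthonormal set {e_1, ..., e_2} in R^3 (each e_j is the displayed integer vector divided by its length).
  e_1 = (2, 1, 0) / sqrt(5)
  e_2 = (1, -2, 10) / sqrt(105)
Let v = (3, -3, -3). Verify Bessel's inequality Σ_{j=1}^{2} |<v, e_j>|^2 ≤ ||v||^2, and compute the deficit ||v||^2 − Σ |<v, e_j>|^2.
Σ |<v, e_j>|^2 = 6; ||v||^2 = 27; deficit = 21

Write each e_j = u_j / sqrt(<u_j, u_j>) where u_j is the displayed integer vector. Then <v, e_j> = <v, u_j> / sqrt(<u_j, u_j>), so |<v, e_j>|^2 = <v, u_j>^2 / <u_j, u_j>.
Coefficients: <v, e_1> = 3/sqrt(5), <v, e_2> = -21/sqrt(105).
Square and sum: Σ |<v, e_j>|^2 = 6.
Compute ||v||^2 = v·v = 27.
Deficit = 27 − 6 = 21 ≥ 0, confirming Bessel's inequality. (The deficit equals ||v − Σ <v,e_j> e_j||^2, the squared distance from v to span{e_j}.)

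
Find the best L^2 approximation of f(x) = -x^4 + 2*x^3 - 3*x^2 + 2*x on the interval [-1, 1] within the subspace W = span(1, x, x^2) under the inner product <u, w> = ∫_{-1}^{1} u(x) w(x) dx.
g(x) = -27*x^2/7 + 16*x/5 + 3/35

The best approximation g ∈ W is the orthogonal projection of f onto W. Writing g = a_0 + a_1 x + a_2 x^2, the coefficients solve the normal equations G · a = b where
  G_{ij} = <φ_i, φ_j> and b_i = <f, φ_i>, with φ_0 = 1, φ_1 = x, φ_2 = x^2.
G =
  [2, 0, 2/3]
  [0, 2/3, 0]
  [2/3, 0, 2/5],
b = (-12/5, 32/15, -52/35).
Solving gives a_0 = 3/35, a_1 = 16/5, a_2 = -27/7, so
  g(x) = -27*x^2/7 + 16*x/5 + 3/35.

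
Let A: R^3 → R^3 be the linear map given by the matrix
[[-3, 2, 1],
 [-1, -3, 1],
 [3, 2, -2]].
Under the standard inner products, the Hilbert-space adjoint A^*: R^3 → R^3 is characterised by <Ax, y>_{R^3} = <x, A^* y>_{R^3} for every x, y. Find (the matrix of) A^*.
A^* = A^T =
[[-3, -1, 3],
 [2, -3, 2],
 [1, 1, -2]]

For real matrices with standard dot products, the defining identity <Ax, y> = <x, A^* y> gives (Ax)^T y = x^T (A^*) y, i.e. x^T A^T y = x^T (A^*) y. Since this holds for all x, y, we must have A^* = A^T. Therefore
A^* =
[[-3, -1, 3],
 [2, -3, 2],
 [1, 1, -2]].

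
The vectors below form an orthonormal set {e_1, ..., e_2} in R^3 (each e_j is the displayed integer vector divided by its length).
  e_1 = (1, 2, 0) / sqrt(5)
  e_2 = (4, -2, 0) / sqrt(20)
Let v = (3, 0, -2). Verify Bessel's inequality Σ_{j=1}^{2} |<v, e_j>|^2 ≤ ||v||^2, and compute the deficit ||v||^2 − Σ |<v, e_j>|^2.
Σ |<v, e_j>|^2 = 9; ||v||^2 = 13; deficit = 4

Write each e_j = u_j / sqrt(<u_j, u_j>) where u_j is the displayed integer vector. Then <v, e_j> = <v, u_j> / sqrt(<u_j, u_j>), so |<v, e_j>|^2 = <v, u_j>^2 / <u_j, u_j>.
Coefficients: <v, e_1> = 3/sqrt(5), <v, e_2> = 12/sqrt(20).
Square and sum: Σ |<v, e_j>|^2 = 9.
Compute ||v||^2 = v·v = 13.
Deficit = 13 − 9 = 4 ≥ 0, confirming Bessel's inequality. (The deficit equals ||v − Σ <v,e_j> e_j||^2, the squared distance from v to span{e_j}.)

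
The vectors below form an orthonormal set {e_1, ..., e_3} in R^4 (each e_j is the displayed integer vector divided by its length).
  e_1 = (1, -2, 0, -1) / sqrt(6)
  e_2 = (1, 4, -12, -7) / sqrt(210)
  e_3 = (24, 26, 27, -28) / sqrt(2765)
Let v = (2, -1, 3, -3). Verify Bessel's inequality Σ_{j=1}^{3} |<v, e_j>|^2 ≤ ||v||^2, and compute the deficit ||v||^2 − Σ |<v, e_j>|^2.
Σ |<v, e_j>|^2 = 1753/79; ||v||^2 = 23; deficit = 64/79

Write each e_j = u_j / sqrt(<u_j, u_j>) where u_j is the displayed integer vector. Then <v, e_j> = <v, u_j> / sqrt(<u_j, u_j>), so |<v, e_j>|^2 = <v, u_j>^2 / <u_j, u_j>.
Coefficients: <v, e_1> = 7/sqrt(6), <v, e_2> = -17/sqrt(210), <v, e_3> = 187/sqrt(2765).
Square and sum: Σ |<v, e_j>|^2 = 1753/79.
Compute ||v||^2 = v·v = 23.
Deficit = 23 − 1753/79 = 64/79 ≥ 0, confirming Bessel's inequality. (The deficit equals ||v − Σ <v,e_j> e_j||^2, the squared distance from v to span{e_j}.)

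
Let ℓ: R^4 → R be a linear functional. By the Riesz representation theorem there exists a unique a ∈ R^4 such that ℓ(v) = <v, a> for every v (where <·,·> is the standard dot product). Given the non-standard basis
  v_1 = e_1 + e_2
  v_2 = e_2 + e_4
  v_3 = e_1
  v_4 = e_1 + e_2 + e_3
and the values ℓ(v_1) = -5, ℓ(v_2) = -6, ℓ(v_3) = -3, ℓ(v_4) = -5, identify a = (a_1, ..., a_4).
a = (-3, -2, 0, -4)

Write a = (a_1, ..., a_4) in the standard basis. For each basis vector v_i, ℓ(v_i) = <v_i, a> is a linear equation in the a_j's. Collect the n equations into a matrix system V a = ℓ, where row i of V is v_i (expressed in the standard basis). Since V is invertible (lower-triangular with 1s on the diagonal, up to permutation), solve by back-substitution:
  V =
[[1, 1, 0, 0],
 [0, 1, 0, 1],
 [1, 0, 0, 0],
 [1, 1, 1, 0]]
  V a = (-5, -6, -3, -5)
Solving gives a = (-3, -2, 0, -4).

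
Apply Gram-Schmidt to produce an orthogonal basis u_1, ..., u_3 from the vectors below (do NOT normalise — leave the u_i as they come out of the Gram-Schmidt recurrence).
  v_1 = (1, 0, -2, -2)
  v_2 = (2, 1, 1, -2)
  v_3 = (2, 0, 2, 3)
Orthogonal basis:
  u_1 = (1, 0, -2, -2)
  u_2 = (14/9, 1, 17/9, -10/9)
  u_3 = (82/37, -16/37, -22/37, 63/37)

Apply the Gram-Schmidt recurrence
  u_1 = v_1
  u_i = v_i − Σ_{j<i} ((v_i · u_j) / (u_j · u_j)) · u_j.

Step by step this gives:
  u_1 = (1, 0, -2, -2)
  u_2 = (14/9, 1, 17/9, -10/9)
  u_3 = (82/37, -16/37, -22/37, 63/37)

Orthogonality check:
  u_2 · u_1 = 0 (should be 0)
  u_3 · u_1 = 0 (should be 0)
  u_3 · u_2 = 0 (should be 0)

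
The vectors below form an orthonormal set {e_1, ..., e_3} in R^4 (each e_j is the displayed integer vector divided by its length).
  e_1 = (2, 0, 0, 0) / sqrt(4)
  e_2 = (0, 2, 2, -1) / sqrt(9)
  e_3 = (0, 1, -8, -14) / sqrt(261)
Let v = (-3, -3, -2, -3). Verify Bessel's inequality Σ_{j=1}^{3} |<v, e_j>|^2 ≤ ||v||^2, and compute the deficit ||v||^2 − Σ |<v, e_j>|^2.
Σ |<v, e_j>|^2 = 755/29; ||v||^2 = 31; deficit = 144/29

Write each e_j = u_j / sqrt(<u_j, u_j>) where u_j is the displayed integer vector. Then <v, e_j> = <v, u_j> / sqrt(<u_j, u_j>), so |<v, e_j>|^2 = <v, u_j>^2 / <u_j, u_j>.
Coefficients: <v, e_1> = -6/sqrt(4), <v, e_2> = -7/sqrt(9), <v, e_3> = 55/sqrt(261).
Square and sum: Σ |<v, e_j>|^2 = 755/29.
Compute ||v||^2 = v·v = 31.
Deficit = 31 − 755/29 = 144/29 ≥ 0, confirming Bessel's inequality. (The deficit equals ||v − Σ <v,e_j> e_j||^2, the squared distance from v to span{e_j}.)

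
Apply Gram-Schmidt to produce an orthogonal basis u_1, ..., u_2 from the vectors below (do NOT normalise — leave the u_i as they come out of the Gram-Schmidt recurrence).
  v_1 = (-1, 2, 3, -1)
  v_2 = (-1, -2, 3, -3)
Orthogonal basis:
  u_1 = (-1, 2, 3, -1)
  u_2 = (-2/5, -16/5, 6/5, -12/5)

Apply the Gram-Schmidt recurrence
  u_1 = v_1
  u_i = v_i − Σ_{j<i} ((v_i · u_j) / (u_j · u_j)) · u_j.

Step by step this gives:
  u_1 = (-1, 2, 3, -1)
  u_2 = (-2/5, -16/5, 6/5, -12/5)

Orthogonality check:
  u_2 · u_1 = 0 (should be 0)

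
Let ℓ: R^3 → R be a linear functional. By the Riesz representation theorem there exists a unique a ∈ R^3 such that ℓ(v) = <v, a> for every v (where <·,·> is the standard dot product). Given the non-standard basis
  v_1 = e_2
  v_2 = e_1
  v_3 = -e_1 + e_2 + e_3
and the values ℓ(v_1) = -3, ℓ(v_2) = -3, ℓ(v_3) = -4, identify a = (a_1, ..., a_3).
a = (-3, -3, -4)

Write a = (a_1, ..., a_3) in the standard basis. For each basis vector v_i, ℓ(v_i) = <v_i, a> is a linear equation in the a_j's. Collect the n equations into a matrix system V a = ℓ, where row i of V is v_i (expressed in the standard basis). Since V is invertible (lower-triangular with 1s on the diagonal, up to permutation), solve by back-substitution:
  V =
[[0, 1, 0],
 [1, 0, 0],
 [-1, 1, 1]]
  V a = (-3, -3, -4)
Solving gives a = (-3, -3, -4).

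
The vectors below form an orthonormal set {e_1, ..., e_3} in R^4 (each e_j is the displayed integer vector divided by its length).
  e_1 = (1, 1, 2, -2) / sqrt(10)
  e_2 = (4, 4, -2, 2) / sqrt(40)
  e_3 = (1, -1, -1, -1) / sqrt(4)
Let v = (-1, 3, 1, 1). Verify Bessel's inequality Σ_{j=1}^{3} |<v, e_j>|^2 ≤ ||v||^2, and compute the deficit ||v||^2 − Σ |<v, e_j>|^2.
Σ |<v, e_j>|^2 = 11; ||v||^2 = 12; deficit = 1

Write each e_j = u_j / sqrt(<u_j, u_j>) where u_j is the displayed integer vector. Then <v, e_j> = <v, u_j> / sqrt(<u_j, u_j>), so |<v, e_j>|^2 = <v, u_j>^2 / <u_j, u_j>.
Coefficients: <v, e_1> = 2/sqrt(10), <v, e_2> = 8/sqrt(40), <v, e_3> = -6/sqrt(4).
Square and sum: Σ |<v, e_j>|^2 = 11.
Compute ||v||^2 = v·v = 12.
Deficit = 12 − 11 = 1 ≥ 0, confirming Bessel's inequality. (The deficit equals ||v − Σ <v,e_j> e_j||^2, the squared distance from v to span{e_j}.)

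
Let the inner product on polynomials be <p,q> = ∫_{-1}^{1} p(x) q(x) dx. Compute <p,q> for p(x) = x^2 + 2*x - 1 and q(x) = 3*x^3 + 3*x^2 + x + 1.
<p,q> = 8/5

Expand the product: p(x)·q(x) = 3*x^5 + 9*x^4 + 4*x^3 + x - 1.
∫_{-1}^{1} of each monomial x^k gives [2/(k+1) if k even, 0 if k odd]. Integrating term-by-term (or equivalently evaluating the antiderivative F(x) = x^6/2 + 9*x^5/5 + x^4 + x^2/2 - x at the endpoints):
  F(1) − F(−1) = 14/5 − (6/5) = 8/5.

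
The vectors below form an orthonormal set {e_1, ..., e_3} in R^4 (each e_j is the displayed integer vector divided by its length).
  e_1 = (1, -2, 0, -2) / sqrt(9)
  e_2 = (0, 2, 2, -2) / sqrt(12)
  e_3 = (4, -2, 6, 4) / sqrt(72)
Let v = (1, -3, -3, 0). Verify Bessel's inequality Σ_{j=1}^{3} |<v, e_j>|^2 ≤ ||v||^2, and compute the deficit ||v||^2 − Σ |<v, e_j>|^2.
Σ |<v, e_j>|^2 = 55/3; ||v||^2 = 19; deficit = 2/3

Write each e_j = u_j / sqrt(<u_j, u_j>) where u_j is the displayed integer vector. Then <v, e_j> = <v, u_j> / sqrt(<u_j, u_j>), so |<v, e_j>|^2 = <v, u_j>^2 / <u_j, u_j>.
Coefficients: <v, e_1> = 7/sqrt(9), <v, e_2> = -12/sqrt(12), <v, e_3> = -8/sqrt(72).
Square and sum: Σ |<v, e_j>|^2 = 55/3.
Compute ||v||^2 = v·v = 19.
Deficit = 19 − 55/3 = 2/3 ≥ 0, confirming Bessel's inequality. (The deficit equals ||v − Σ <v,e_j> e_j||^2, the squared distance from v to span{e_j}.)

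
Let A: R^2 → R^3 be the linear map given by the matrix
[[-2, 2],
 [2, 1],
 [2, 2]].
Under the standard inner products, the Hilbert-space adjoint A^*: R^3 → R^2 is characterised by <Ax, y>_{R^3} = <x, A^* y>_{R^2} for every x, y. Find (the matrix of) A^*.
A^* = A^T =
[[-2, 2, 2],
 [2, 1, 2]]

For real matrices with standard dot products, the defining identity <Ax, y> = <x, A^* y> gives (Ax)^T y = x^T (A^*) y, i.e. x^T A^T y = x^T (A^*) y. Since this holds for all x, y, we must have A^* = A^T. Therefore
A^* =
[[-2, 2, 2],
 [2, 1, 2]].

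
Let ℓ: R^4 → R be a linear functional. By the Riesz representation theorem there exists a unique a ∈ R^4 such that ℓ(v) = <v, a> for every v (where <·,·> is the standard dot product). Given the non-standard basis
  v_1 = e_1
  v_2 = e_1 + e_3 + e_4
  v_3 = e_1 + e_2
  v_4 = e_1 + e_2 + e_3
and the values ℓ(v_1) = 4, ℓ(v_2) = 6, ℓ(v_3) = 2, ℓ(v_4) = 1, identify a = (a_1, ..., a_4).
a = (4, -2, -1, 3)

Write a = (a_1, ..., a_4) in the standard basis. For each basis vector v_i, ℓ(v_i) = <v_i, a> is a linear equation in the a_j's. Collect the n equations into a matrix system V a = ℓ, where row i of V is v_i (expressed in the standard basis). Since V is invertible (lower-triangular with 1s on the diagonal, up to permutation), solve by back-substitution:
  V =
[[1, 0, 0, 0],
 [1, 0, 1, 1],
 [1, 1, 0, 0],
 [1, 1, 1, 0]]
  V a = (4, 6, 2, 1)
Solving gives a = (4, -2, -1, 3).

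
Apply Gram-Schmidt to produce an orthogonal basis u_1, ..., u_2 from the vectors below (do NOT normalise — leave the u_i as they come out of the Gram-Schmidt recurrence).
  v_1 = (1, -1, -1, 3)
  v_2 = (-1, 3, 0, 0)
Orthogonal basis:
  u_1 = (1, -1, -1, 3)
  u_2 = (-2/3, 8/3, -1/3, 1)

Apply the Gram-Schmidt recurrence
  u_1 = v_1
  u_i = v_i − Σ_{j<i} ((v_i · u_j) / (u_j · u_j)) · u_j.

Step by step this gives:
  u_1 = (1, -1, -1, 3)
  u_2 = (-2/3, 8/3, -1/3, 1)

Orthogonality check:
  u_2 · u_1 = 0 (should be 0)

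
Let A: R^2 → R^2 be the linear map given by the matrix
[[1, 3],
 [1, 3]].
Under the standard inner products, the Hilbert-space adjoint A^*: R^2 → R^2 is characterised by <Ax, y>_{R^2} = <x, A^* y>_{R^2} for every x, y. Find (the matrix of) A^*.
A^* = A^T =
[[1, 1],
 [3, 3]]

For real matrices with standard dot products, the defining identity <Ax, y> = <x, A^* y> gives (Ax)^T y = x^T (A^*) y, i.e. x^T A^T y = x^T (A^*) y. Since this holds for all x, y, we must have A^* = A^T. Therefore
A^* =
[[1, 1],
 [3, 3]].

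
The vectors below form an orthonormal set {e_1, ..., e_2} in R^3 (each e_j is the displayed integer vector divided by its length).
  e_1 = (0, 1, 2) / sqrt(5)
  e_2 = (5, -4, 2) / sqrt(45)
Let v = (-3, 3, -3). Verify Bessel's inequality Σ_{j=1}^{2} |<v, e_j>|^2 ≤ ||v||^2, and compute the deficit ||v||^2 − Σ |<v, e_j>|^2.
Σ |<v, e_j>|^2 = 26; ||v||^2 = 27; deficit = 1

Write each e_j = u_j / sqrt(<u_j, u_j>) where u_j is the displayed integer vector. Then <v, e_j> = <v, u_j> / sqrt(<u_j, u_j>), so |<v, e_j>|^2 = <v, u_j>^2 / <u_j, u_j>.
Coefficients: <v, e_1> = -3/sqrt(5), <v, e_2> = -33/sqrt(45).
Square and sum: Σ |<v, e_j>|^2 = 26.
Compute ||v||^2 = v·v = 27.
Deficit = 27 − 26 = 1 ≥ 0, confirming Bessel's inequality. (The deficit equals ||v − Σ <v,e_j> e_j||^2, the squared distance from v to span{e_j}.)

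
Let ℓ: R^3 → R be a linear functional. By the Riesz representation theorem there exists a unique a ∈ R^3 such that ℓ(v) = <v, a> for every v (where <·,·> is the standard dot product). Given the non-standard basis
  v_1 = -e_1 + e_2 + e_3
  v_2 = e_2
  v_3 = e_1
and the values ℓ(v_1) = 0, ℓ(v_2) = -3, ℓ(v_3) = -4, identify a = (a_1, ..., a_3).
a = (-4, -3, -1)

Write a = (a_1, ..., a_3) in the standard basis. For each basis vector v_i, ℓ(v_i) = <v_i, a> is a linear equation in the a_j's. Collect the n equations into a matrix system V a = ℓ, where row i of V is v_i (expressed in the standard basis). Since V is invertible (lower-triangular with 1s on the diagonal, up to permutation), solve by back-substitution:
  V =
[[-1, 1, 1],
 [0, 1, 0],
 [1, 0, 0]]
  V a = (0, -3, -4)
Solving gives a = (-4, -3, -1).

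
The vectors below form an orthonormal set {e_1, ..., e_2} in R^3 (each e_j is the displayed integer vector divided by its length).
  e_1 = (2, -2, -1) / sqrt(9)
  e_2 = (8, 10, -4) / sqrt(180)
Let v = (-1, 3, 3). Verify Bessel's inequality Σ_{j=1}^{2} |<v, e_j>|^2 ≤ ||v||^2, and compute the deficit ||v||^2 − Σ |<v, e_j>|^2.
Σ |<v, e_j>|^2 = 14; ||v||^2 = 19; deficit = 5

Write each e_j = u_j / sqrt(<u_j, u_j>) where u_j is the displayed integer vector. Then <v, e_j> = <v, u_j> / sqrt(<u_j, u_j>), so |<v, e_j>|^2 = <v, u_j>^2 / <u_j, u_j>.
Coefficients: <v, e_1> = -11/sqrt(9), <v, e_2> = 10/sqrt(180).
Square and sum: Σ |<v, e_j>|^2 = 14.
Compute ||v||^2 = v·v = 19.
Deficit = 19 − 14 = 5 ≥ 0, confirming Bessel's inequality. (The deficit equals ||v − Σ <v,e_j> e_j||^2, the squared distance from v to span{e_j}.)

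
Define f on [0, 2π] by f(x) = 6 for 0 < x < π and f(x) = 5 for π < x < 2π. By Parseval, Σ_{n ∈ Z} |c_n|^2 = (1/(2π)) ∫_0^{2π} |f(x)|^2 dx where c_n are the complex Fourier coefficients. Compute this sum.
Σ |c_n|^2 = 61/2

Parseval equates the L^2 energy of f (normalised by 1/(2π)) with the ℓ^2 sum of its Fourier coefficients: (1/(2π)) ∫_0^{2π} |f|^2 = Σ |c_n|^2.
Compute the left side: (1/(2π)) [∫_0^π 6^2 dx + ∫_π^{2π} 5^2 dx] = (1/(2π)) · (36π + 25π) = (36 + 25)/2 = 61/2.
So Σ_{n ∈ Z} |c_n|^2 = 61/2.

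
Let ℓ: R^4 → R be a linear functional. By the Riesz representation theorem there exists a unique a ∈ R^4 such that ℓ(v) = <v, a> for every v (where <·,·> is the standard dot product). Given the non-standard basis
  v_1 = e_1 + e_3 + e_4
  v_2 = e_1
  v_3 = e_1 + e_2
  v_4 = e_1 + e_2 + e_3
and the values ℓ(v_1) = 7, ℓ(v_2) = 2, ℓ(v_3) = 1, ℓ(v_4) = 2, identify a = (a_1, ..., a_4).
a = (2, -1, 1, 4)

Write a = (a_1, ..., a_4) in the standard basis. For each basis vector v_i, ℓ(v_i) = <v_i, a> is a linear equation in the a_j's. Collect the n equations into a matrix system V a = ℓ, where row i of V is v_i (expressed in the standard basis). Since V is invertible (lower-triangular with 1s on the diagonal, up to permutation), solve by back-substitution:
  V =
[[1, 0, 1, 1],
 [1, 0, 0, 0],
 [1, 1, 0, 0],
 [1, 1, 1, 0]]
  V a = (7, 2, 1, 2)
Solving gives a = (2, -1, 1, 4).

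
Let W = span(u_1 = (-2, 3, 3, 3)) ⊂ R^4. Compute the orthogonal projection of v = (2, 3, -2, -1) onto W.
proj_W(v) = (8/31, -12/31, -12/31, -12/31)

Set up U = [u_1 | ... | u_1] ∈ R^(4×1). The projector onto W = col(U) is P = U (U^T U)^(-1) U^T.
Compute U^T U =
  [31],
and U^T v = (-4).
Solve U^T U · c = U^T v for the coefficients: c = (-4/31). The projection is proj_W(v) = U c.
Check: (v - proj_W(v)) · u_1 = 0  (should be 0).
Result: proj_W(v) = (8/31, -12/31, -12/31, -12/31).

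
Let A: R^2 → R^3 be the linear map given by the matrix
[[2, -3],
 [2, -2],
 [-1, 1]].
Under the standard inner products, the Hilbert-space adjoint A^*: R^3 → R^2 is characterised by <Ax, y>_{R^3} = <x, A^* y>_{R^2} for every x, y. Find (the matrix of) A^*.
A^* = A^T =
[[2, 2, -1],
 [-3, -2, 1]]

For real matrices with standard dot products, the defining identity <Ax, y> = <x, A^* y> gives (Ax)^T y = x^T (A^*) y, i.e. x^T A^T y = x^T (A^*) y. Since this holds for all x, y, we must have A^* = A^T. Therefore
A^* =
[[2, 2, -1],
 [-3, -2, 1]].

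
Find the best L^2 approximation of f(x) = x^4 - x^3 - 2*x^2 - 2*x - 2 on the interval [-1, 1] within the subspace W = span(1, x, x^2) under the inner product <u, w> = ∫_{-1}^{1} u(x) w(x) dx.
g(x) = -8*x^2/7 - 13*x/5 - 73/35

The best approximation g ∈ W is the orthogonal projection of f onto W. Writing g = a_0 + a_1 x + a_2 x^2, the coefficients solve the normal equations G · a = b where
  G_{ij} = <φ_i, φ_j> and b_i = <f, φ_i>, with φ_0 = 1, φ_1 = x, φ_2 = x^2.
G =
  [2, 0, 2/3]
  [0, 2/3, 0]
  [2/3, 0, 2/5],
b = (-74/15, -26/15, -194/105).
Solving gives a_0 = -73/35, a_1 = -13/5, a_2 = -8/7, so
  g(x) = -8*x^2/7 - 13*x/5 - 73/35.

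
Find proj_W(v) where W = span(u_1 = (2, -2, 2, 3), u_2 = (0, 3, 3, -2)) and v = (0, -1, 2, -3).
proj_W(v) = (-4/71, 179/142, 163/142, -63/71)

Set up U = [u_1 | ... | u_2] ∈ R^(4×2). The projector onto W = col(U) is P = U (U^T U)^(-1) U^T.
Compute U^T U =
  [21, -6]
  [-6, 22],
and U^T v = (-3, 9).
Solve U^T U · c = U^T v for the coefficients: c = (-2/71, 57/142). The projection is proj_W(v) = U c.
Check: (v - proj_W(v)) · u_1 = 0  (should be 0).
Check: (v - proj_W(v)) · u_2 = 0  (should be 0).
Result: proj_W(v) = (-4/71, 179/142, 163/142, -63/71).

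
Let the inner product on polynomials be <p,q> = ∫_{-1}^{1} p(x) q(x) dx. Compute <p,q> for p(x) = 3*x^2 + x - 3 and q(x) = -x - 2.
<p,q> = 22/3

Expand the product: p(x)·q(x) = -3*x^3 - 7*x^2 + x + 6.
∫_{-1}^{1} of each monomial x^k gives [2/(k+1) if k even, 0 if k odd]. Integrating term-by-term (or equivalently evaluating the antiderivative F(x) = -3*x^4/4 - 7*x^3/3 + x^2/2 + 6*x at the endpoints):
  F(1) − F(−1) = 41/12 − (-47/12) = 22/3.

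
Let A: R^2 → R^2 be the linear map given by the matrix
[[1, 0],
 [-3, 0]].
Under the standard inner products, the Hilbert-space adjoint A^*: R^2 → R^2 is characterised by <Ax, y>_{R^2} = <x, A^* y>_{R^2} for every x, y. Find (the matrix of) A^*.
A^* = A^T =
[[1, -3],
 [0, 0]]

For real matrices with standard dot products, the defining identity <Ax, y> = <x, A^* y> gives (Ax)^T y = x^T (A^*) y, i.e. x^T A^T y = x^T (A^*) y. Since this holds for all x, y, we must have A^* = A^T. Therefore
A^* =
[[1, -3],
 [0, 0]].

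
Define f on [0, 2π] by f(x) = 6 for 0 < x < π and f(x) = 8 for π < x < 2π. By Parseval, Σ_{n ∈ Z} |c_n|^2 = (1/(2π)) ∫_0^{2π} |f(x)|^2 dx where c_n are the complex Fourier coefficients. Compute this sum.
Σ |c_n|^2 = 50

Parseval equates the L^2 energy of f (normalised by 1/(2π)) with the ℓ^2 sum of its Fourier coefficients: (1/(2π)) ∫_0^{2π} |f|^2 = Σ |c_n|^2.
Compute the left side: (1/(2π)) [∫_0^π 6^2 dx + ∫_π^{2π} 8^2 dx] = (1/(2π)) · (36π + 64π) = (36 + 64)/2 = 50.
So Σ_{n ∈ Z} |c_n|^2 = 50.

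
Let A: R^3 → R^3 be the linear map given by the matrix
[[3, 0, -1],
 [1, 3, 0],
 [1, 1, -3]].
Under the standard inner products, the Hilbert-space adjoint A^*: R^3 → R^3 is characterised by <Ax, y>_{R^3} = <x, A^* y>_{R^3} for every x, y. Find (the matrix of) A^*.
A^* = A^T =
[[3, 1, 1],
 [0, 3, 1],
 [-1, 0, -3]]

For real matrices with standard dot products, the defining identity <Ax, y> = <x, A^* y> gives (Ax)^T y = x^T (A^*) y, i.e. x^T A^T y = x^T (A^*) y. Since this holds for all x, y, we must have A^* = A^T. Therefore
A^* =
[[3, 1, 1],
 [0, 3, 1],
 [-1, 0, -3]].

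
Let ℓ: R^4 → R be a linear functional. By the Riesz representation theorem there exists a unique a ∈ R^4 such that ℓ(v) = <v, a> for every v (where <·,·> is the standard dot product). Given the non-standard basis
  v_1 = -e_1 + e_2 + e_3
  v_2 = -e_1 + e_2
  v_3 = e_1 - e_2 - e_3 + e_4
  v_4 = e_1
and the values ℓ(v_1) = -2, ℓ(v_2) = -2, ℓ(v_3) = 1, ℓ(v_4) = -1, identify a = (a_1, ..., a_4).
a = (-1, -3, 0, -1)

Write a = (a_1, ..., a_4) in the standard basis. For each basis vector v_i, ℓ(v_i) = <v_i, a> is a linear equation in the a_j's. Collect the n equations into a matrix system V a = ℓ, where row i of V is v_i (expressed in the standard basis). Since V is invertible (lower-triangular with 1s on the diagonal, up to permutation), solve by back-substitution:
  V =
[[-1, 1, 1, 0],
 [-1, 1, 0, 0],
 [1, -1, -1, 1],
 [1, 0, 0, 0]]
  V a = (-2, -2, 1, -1)
Solving gives a = (-1, -3, 0, -1).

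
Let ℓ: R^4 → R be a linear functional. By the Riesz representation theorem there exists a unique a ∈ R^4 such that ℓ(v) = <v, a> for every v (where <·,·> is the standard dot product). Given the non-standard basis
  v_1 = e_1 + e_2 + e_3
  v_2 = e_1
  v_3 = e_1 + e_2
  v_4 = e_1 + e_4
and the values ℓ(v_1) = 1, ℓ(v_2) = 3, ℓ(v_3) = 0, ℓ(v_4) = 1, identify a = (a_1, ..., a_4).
a = (3, -3, 1, -2)

Write a = (a_1, ..., a_4) in the standard basis. For each basis vector v_i, ℓ(v_i) = <v_i, a> is a linear equation in the a_j's. Collect the n equations into a matrix system V a = ℓ, where row i of V is v_i (expressed in the standard basis). Since V is invertible (lower-triangular with 1s on the diagonal, up to permutation), solve by back-substitution:
  V =
[[1, 1, 1, 0],
 [1, 0, 0, 0],
 [1, 1, 0, 0],
 [1, 0, 0, 1]]
  V a = (1, 3, 0, 1)
Solving gives a = (3, -3, 1, -2).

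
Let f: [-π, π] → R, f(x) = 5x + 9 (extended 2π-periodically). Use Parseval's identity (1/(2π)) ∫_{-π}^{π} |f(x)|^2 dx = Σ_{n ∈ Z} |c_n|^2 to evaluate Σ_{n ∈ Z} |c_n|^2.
Σ |c_n|^2 = 25π^2/3 + 81

Expand and integrate term by term over [-π, π]:
  ∫ (5x)^2 dx = 25·(2π^3/3); ∫ 2·5·(9)·x dx = 0 (odd integrand); ∫ 9^2 dx = 81·2π.
So (1/(2π)) ∫_{-π}^{π} (5x + 9)^2 dx = 25π^2/3 + 81 = 25π^2/3 + 81.
Parseval ⇒ Σ |c_n|^2 = 25π^2/3 + 81.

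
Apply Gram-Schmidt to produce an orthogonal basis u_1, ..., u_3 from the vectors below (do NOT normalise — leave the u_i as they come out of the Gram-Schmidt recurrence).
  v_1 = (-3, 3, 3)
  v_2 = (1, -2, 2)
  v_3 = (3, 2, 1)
Orthogonal basis:
  u_1 = (-3, 3, 3)
  u_2 = (2/3, -5/3, 7/3)
  u_3 = (38/13, 57/26, 19/26)

Apply the Gram-Schmidt recurrence
  u_1 = v_1
  u_i = v_i − Σ_{j<i} ((v_i · u_j) / (u_j · u_j)) · u_j.

Step by step this gives:
  u_1 = (-3, 3, 3)
  u_2 = (2/3, -5/3, 7/3)
  u_3 = (38/13, 57/26, 19/26)

Orthogonality check:
  u_2 · u_1 = 0 (should be 0)
  u_3 · u_1 = 0 (should be 0)
  u_3 · u_2 = 0 (should be 0)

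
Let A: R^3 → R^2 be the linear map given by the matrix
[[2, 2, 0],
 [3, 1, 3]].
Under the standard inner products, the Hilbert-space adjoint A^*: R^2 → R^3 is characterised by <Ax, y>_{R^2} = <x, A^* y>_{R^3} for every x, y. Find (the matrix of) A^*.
A^* = A^T =
[[2, 3],
 [2, 1],
 [0, 3]]

For real matrices with standard dot products, the defining identity <Ax, y> = <x, A^* y> gives (Ax)^T y = x^T (A^*) y, i.e. x^T A^T y = x^T (A^*) y. Since this holds for all x, y, we must have A^* = A^T. Therefore
A^* =
[[2, 3],
 [2, 1],
 [0, 3]].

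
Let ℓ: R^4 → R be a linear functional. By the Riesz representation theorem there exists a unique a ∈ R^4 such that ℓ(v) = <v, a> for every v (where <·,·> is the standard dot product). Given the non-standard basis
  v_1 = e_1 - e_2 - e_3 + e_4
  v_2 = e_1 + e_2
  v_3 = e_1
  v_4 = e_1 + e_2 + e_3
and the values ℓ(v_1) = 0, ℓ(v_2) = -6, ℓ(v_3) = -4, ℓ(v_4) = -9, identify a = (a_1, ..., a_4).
a = (-4, -2, -3, -1)

Write a = (a_1, ..., a_4) in the standard basis. For each basis vector v_i, ℓ(v_i) = <v_i, a> is a linear equation in the a_j's. Collect the n equations into a matrix system V a = ℓ, where row i of V is v_i (expressed in the standard basis). Since V is invertible (lower-triangular with 1s on the diagonal, up to permutation), solve by back-substitution:
  V =
[[1, -1, -1, 1],
 [1, 1, 0, 0],
 [1, 0, 0, 0],
 [1, 1, 1, 0]]
  V a = (0, -6, -4, -9)
Solving gives a = (-4, -2, -3, -1).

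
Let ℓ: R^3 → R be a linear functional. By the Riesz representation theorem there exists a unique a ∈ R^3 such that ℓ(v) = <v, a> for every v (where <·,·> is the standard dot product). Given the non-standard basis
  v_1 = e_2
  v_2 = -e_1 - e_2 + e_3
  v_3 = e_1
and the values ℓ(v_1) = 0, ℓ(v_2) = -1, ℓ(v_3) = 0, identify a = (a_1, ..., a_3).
a = (0, 0, -1)

Write a = (a_1, ..., a_3) in the standard basis. For each basis vector v_i, ℓ(v_i) = <v_i, a> is a linear equation in the a_j's. Collect the n equations into a matrix system V a = ℓ, where row i of V is v_i (expressed in the standard basis). Since V is invertible (lower-triangular with 1s on the diagonal, up to permutation), solve by back-substitution:
  V =
[[0, 1, 0],
 [-1, -1, 1],
 [1, 0, 0]]
  V a = (0, -1, 0)
Solving gives a = (0, 0, -1).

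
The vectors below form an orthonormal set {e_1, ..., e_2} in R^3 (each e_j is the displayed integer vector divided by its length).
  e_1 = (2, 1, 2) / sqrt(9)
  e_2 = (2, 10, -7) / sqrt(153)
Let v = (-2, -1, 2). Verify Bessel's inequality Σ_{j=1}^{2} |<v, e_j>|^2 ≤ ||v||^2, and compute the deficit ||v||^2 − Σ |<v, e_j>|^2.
Σ |<v, e_j>|^2 = 89/17; ||v||^2 = 9; deficit = 64/17

Write each e_j = u_j / sqrt(<u_j, u_j>) where u_j is the displayed integer vector. Then <v, e_j> = <v, u_j> / sqrt(<u_j, u_j>), so |<v, e_j>|^2 = <v, u_j>^2 / <u_j, u_j>.
Coefficients: <v, e_1> = -1/sqrt(9), <v, e_2> = -28/sqrt(153).
Square and sum: Σ |<v, e_j>|^2 = 89/17.
Compute ||v||^2 = v·v = 9.
Deficit = 9 − 89/17 = 64/17 ≥ 0, confirming Bessel's inequality. (The deficit equals ||v − Σ <v,e_j> e_j||^2, the squared distance from v to span{e_j}.)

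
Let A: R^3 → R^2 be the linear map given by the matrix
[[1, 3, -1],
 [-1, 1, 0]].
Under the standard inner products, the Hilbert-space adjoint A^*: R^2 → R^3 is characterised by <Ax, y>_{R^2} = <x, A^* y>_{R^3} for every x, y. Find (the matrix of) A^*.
A^* = A^T =
[[1, -1],
 [3, 1],
 [-1, 0]]

For real matrices with standard dot products, the defining identity <Ax, y> = <x, A^* y> gives (Ax)^T y = x^T (A^*) y, i.e. x^T A^T y = x^T (A^*) y. Since this holds for all x, y, we must have A^* = A^T. Therefore
A^* =
[[1, -1],
 [3, 1],
 [-1, 0]].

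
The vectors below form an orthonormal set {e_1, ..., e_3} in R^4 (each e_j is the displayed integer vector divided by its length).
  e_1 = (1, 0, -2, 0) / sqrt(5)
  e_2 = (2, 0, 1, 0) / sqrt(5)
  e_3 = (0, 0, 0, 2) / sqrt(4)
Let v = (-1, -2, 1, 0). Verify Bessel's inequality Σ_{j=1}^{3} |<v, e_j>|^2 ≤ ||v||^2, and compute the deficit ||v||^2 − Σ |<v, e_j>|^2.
Σ |<v, e_j>|^2 = 2; ||v||^2 = 6; deficit = 4

Write each e_j = u_j / sqrt(<u_j, u_j>) where u_j is the displayed integer vector. Then <v, e_j> = <v, u_j> / sqrt(<u_j, u_j>), so |<v, e_j>|^2 = <v, u_j>^2 / <u_j, u_j>.
Coefficients: <v, e_1> = -3/sqrt(5), <v, e_2> = -1/sqrt(5), <v, e_3> = 0/sqrt(4).
Square and sum: Σ |<v, e_j>|^2 = 2.
Compute ||v||^2 = v·v = 6.
Deficit = 6 − 2 = 4 ≥ 0, confirming Bessel's inequality. (The deficit equals ||v − Σ <v,e_j> e_j||^2, the squared distance from v to span{e_j}.)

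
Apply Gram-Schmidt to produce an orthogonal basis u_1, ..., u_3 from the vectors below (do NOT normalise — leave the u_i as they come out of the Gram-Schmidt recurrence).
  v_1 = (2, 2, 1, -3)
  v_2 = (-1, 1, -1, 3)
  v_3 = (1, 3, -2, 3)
Orthogonal basis:
  u_1 = (2, 2, 1, -3)
  u_2 = (1/9, 19/9, -4/9, 4/3)
  u_3 = (33/29, -11/29, -61/58, 9/58)

Apply the Gram-Schmidt recurrence
  u_1 = v_1
  u_i = v_i − Σ_{j<i} ((v_i · u_j) / (u_j · u_j)) · u_j.

Step by step this gives:
  u_1 = (2, 2, 1, -3)
  u_2 = (1/9, 19/9, -4/9, 4/3)
  u_3 = (33/29, -11/29, -61/58, 9/58)

Orthogonality check:
  u_2 · u_1 = 0 (should be 0)
  u_3 · u_1 = 0 (should be 0)
  u_3 · u_2 = 0 (should be 0)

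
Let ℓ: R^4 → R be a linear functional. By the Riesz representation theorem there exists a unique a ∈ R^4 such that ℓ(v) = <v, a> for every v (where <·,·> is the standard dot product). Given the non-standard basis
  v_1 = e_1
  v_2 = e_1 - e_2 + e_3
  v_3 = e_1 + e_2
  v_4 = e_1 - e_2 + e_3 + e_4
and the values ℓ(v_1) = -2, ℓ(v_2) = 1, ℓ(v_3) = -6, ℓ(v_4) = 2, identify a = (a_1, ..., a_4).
a = (-2, -4, -1, 1)

Write a = (a_1, ..., a_4) in the standard basis. For each basis vector v_i, ℓ(v_i) = <v_i, a> is a linear equation in the a_j's. Collect the n equations into a matrix system V a = ℓ, where row i of V is v_i (expressed in the standard basis). Since V is invertible (lower-triangular with 1s on the diagonal, up to permutation), solve by back-substitution:
  V =
[[1, 0, 0, 0],
 [1, -1, 1, 0],
 [1, 1, 0, 0],
 [1, -1, 1, 1]]
  V a = (-2, 1, -6, 2)
Solving gives a = (-2, -4, -1, 1).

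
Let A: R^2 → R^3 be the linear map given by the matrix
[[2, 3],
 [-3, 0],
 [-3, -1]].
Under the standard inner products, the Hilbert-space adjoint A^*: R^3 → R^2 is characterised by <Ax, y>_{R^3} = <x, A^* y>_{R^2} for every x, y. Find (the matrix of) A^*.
A^* = A^T =
[[2, -3, -3],
 [3, 0, -1]]

For real matrices with standard dot products, the defining identity <Ax, y> = <x, A^* y> gives (Ax)^T y = x^T (A^*) y, i.e. x^T A^T y = x^T (A^*) y. Since this holds for all x, y, we must have A^* = A^T. Therefore
A^* =
[[2, -3, -3],
 [3, 0, -1]].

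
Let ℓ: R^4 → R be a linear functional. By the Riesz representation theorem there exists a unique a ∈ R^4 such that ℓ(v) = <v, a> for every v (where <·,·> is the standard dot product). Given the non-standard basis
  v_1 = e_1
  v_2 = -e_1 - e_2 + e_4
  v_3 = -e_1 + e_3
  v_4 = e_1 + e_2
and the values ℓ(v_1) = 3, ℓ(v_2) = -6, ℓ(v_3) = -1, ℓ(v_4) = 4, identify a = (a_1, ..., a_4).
a = (3, 1, 2, -2)

Write a = (a_1, ..., a_4) in the standard basis. For each basis vector v_i, ℓ(v_i) = <v_i, a> is a linear equation in the a_j's. Collect the n equations into a matrix system V a = ℓ, where row i of V is v_i (expressed in the standard basis). Since V is invertible (lower-triangular with 1s on the diagonal, up to permutation), solve by back-substitution:
  V =
[[1, 0, 0, 0],
 [-1, -1, 0, 1],
 [-1, 0, 1, 0],
 [1, 1, 0, 0]]
  V a = (3, -6, -1, 4)
Solving gives a = (3, 1, 2, -2).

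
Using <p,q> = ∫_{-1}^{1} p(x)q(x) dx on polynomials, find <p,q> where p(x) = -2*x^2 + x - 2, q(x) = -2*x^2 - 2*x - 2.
<p,q> = 68/5

Expand the product: p(x)·q(x) = 4*x^4 + 2*x^3 + 6*x^2 + 2*x + 4.
∫_{-1}^{1} of each monomial x^k gives [2/(k+1) if k even, 0 if k odd]. Integrating term-by-term (or equivalently evaluating the antiderivative F(x) = 4*x^5/5 + x^4/2 + 2*x^3 + x^2 + 4*x at the endpoints):
  F(1) − F(−1) = 83/10 − (-53/10) = 68/5.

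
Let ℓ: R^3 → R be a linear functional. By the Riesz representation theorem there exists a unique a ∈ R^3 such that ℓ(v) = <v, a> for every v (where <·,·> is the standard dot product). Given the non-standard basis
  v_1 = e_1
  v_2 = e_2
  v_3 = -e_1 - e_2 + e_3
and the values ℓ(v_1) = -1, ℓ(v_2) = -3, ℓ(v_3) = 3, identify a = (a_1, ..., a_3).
a = (-1, -3, -1)

Write a = (a_1, ..., a_3) in the standard basis. For each basis vector v_i, ℓ(v_i) = <v_i, a> is a linear equation in the a_j's. Collect the n equations into a matrix system V a = ℓ, where row i of V is v_i (expressed in the standard basis). Since V is invertible (lower-triangular with 1s on the diagonal, up to permutation), solve by back-substitution:
  V =
[[1, 0, 0],
 [0, 1, 0],
 [-1, -1, 1]]
  V a = (-1, -3, 3)
Solving gives a = (-1, -3, -1).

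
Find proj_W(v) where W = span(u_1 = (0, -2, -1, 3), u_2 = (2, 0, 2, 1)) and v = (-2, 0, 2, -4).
proj_W(v) = (-84/125, 244/125, 38/125, -408/125)

Set up U = [u_1 | ... | u_2] ∈ R^(4×2). The projector onto W = col(U) is P = U (U^T U)^(-1) U^T.
Compute U^T U =
  [14, 1]
  [1, 9],
and U^T v = (-14, -4).
Solve U^T U · c = U^T v for the coefficients: c = (-122/125, -42/125). The projection is proj_W(v) = U c.
Check: (v - proj_W(v)) · u_1 = 0  (should be 0).
Check: (v - proj_W(v)) · u_2 = 0  (should be 0).
Result: proj_W(v) = (-84/125, 244/125, 38/125, -408/125).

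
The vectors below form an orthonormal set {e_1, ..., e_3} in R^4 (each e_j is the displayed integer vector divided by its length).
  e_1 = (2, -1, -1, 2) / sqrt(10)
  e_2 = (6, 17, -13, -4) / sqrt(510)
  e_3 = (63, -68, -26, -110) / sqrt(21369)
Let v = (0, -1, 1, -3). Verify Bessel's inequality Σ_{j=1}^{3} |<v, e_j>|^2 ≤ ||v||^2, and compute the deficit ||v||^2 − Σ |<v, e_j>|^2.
Σ |<v, e_j>|^2 = 4488/419; ||v||^2 = 11; deficit = 121/419

Write each e_j = u_j / sqrt(<u_j, u_j>) where u_j is the displayed integer vector. Then <v, e_j> = <v, u_j> / sqrt(<u_j, u_j>), so |<v, e_j>|^2 = <v, u_j>^2 / <u_j, u_j>.
Coefficients: <v, e_1> = -6/sqrt(10), <v, e_2> = -18/sqrt(510), <v, e_3> = 372/sqrt(21369).
Square and sum: Σ |<v, e_j>|^2 = 4488/419.
Compute ||v||^2 = v·v = 11.
Deficit = 11 − 4488/419 = 121/419 ≥ 0, confirming Bessel's inequality. (The deficit equals ||v − Σ <v,e_j> e_j||^2, the squared distance from v to span{e_j}.)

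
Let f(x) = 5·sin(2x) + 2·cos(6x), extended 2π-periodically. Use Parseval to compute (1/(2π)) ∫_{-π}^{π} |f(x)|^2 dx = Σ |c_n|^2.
Σ |c_n|^2 = 29/2

Expand |f|^2 and use orthogonality of {sin(nx), cos(mx)} on [-π, π]:
  ∫_{-π}^{π} sin(nx)^2 dx = π, ∫ cos(mx)^2 dx = π, and cross terms integrate to 0.
So ∫_{-π}^{π} f(x)^2 dx = 5^2 · π + 2^2 · π = (25 + 4)π.
Divide by 2π: (25 + 4)/2 = 29/2.
By Parseval, this equals Σ |c_n|^2.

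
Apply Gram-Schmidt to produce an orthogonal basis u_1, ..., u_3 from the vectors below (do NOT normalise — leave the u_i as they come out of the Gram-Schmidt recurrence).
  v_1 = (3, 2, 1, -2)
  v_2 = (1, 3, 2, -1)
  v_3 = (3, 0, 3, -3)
Orthogonal basis:
  u_1 = (3, 2, 1, -2)
  u_2 = (-7/6, 14/9, 23/18, 4/9)
  u_3 = (-21/101, -174/101, 225/101, -93/101)

Apply the Gram-Schmidt recurrence
  u_1 = v_1
  u_i = v_i − Σ_{j<i} ((v_i · u_j) / (u_j · u_j)) · u_j.

Step by step this gives:
  u_1 = (3, 2, 1, -2)
  u_2 = (-7/6, 14/9, 23/18, 4/9)
  u_3 = (-21/101, -174/101, 225/101, -93/101)

Orthogonality check:
  u_2 · u_1 = 0 (should be 0)
  u_3 · u_1 = 0 (should be 0)
  u_3 · u_2 = 0 (should be 0)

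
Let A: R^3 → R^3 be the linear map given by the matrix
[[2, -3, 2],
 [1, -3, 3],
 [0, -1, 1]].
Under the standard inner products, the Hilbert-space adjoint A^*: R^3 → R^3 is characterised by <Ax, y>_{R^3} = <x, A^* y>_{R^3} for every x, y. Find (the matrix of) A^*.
A^* = A^T =
[[2, 1, 0],
 [-3, -3, -1],
 [2, 3, 1]]

For real matrices with standard dot products, the defining identity <Ax, y> = <x, A^* y> gives (Ax)^T y = x^T (A^*) y, i.e. x^T A^T y = x^T (A^*) y. Since this holds for all x, y, we must have A^* = A^T. Therefore
A^* =
[[2, 1, 0],
 [-3, -3, -1],
 [2, 3, 1]].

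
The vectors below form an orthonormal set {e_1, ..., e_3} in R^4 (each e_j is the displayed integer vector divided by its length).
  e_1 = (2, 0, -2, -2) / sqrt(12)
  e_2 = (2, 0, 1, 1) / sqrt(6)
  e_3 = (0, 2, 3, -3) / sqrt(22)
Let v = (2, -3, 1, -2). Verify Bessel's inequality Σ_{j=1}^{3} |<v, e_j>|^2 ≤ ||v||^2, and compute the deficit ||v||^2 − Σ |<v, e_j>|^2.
Σ |<v, e_j>|^2 = 54/11; ||v||^2 = 18; deficit = 144/11

Write each e_j = u_j / sqrt(<u_j, u_j>) where u_j is the displayed integer vector. Then <v, e_j> = <v, u_j> / sqrt(<u_j, u_j>), so |<v, e_j>|^2 = <v, u_j>^2 / <u_j, u_j>.
Coefficients: <v, e_1> = 6/sqrt(12), <v, e_2> = 3/sqrt(6), <v, e_3> = 3/sqrt(22).
Square and sum: Σ |<v, e_j>|^2 = 54/11.
Compute ||v||^2 = v·v = 18.
Deficit = 18 − 54/11 = 144/11 ≥ 0, confirming Bessel's inequality. (The deficit equals ||v − Σ <v,e_j> e_j||^2, the squared distance from v to span{e_j}.)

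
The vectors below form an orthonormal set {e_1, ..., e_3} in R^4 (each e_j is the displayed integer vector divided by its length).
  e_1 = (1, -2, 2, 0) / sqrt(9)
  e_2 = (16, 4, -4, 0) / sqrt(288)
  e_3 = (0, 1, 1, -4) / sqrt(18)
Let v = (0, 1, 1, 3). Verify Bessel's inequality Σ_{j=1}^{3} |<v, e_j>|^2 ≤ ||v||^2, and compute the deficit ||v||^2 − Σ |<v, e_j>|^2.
Σ |<v, e_j>|^2 = 50/9; ||v||^2 = 11; deficit = 49/9

Write each e_j = u_j / sqrt(<u_j, u_j>) where u_j is the displayed integer vector. Then <v, e_j> = <v, u_j> / sqrt(<u_j, u_j>), so |<v, e_j>|^2 = <v, u_j>^2 / <u_j, u_j>.
Coefficients: <v, e_1> = 0/sqrt(9), <v, e_2> = 0/sqrt(288), <v, e_3> = -10/sqrt(18).
Square and sum: Σ |<v, e_j>|^2 = 50/9.
Compute ||v||^2 = v·v = 11.
Deficit = 11 − 50/9 = 49/9 ≥ 0, confirming Bessel's inequality. (The deficit equals ||v − Σ <v,e_j> e_j||^2, the squared distance from v to span{e_j}.)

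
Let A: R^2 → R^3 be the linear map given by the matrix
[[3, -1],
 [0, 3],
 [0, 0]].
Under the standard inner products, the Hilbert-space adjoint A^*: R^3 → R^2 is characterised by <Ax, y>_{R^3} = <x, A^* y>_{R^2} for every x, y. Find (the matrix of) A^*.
A^* = A^T =
[[3, 0, 0],
 [-1, 3, 0]]

For real matrices with standard dot products, the defining identity <Ax, y> = <x, A^* y> gives (Ax)^T y = x^T (A^*) y, i.e. x^T A^T y = x^T (A^*) y. Since this holds for all x, y, we must have A^* = A^T. Therefore
A^* =
[[3, 0, 0],
 [-1, 3, 0]].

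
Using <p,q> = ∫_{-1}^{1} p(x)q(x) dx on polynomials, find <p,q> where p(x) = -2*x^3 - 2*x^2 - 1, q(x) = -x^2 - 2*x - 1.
<p,q> = 32/5

Expand the product: p(x)·q(x) = 2*x^5 + 6*x^4 + 6*x^3 + 3*x^2 + 2*x + 1.
∫_{-1}^{1} of each monomial x^k gives [2/(k+1) if k even, 0 if k odd]. Integrating term-by-term (or equivalently evaluating the antiderivative F(x) = x^6/3 + 6*x^5/5 + 3*x^4/2 + x^3 + x^2 + x at the endpoints):
  F(1) − F(−1) = 181/30 − (-11/30) = 32/5.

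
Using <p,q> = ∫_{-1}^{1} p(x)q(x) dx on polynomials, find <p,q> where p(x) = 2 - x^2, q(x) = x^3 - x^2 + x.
<p,q> = -14/15

Expand the product: p(x)·q(x) = -x^5 + x^4 + x^3 - 2*x^2 + 2*x.
∫_{-1}^{1} of each monomial x^k gives [2/(k+1) if k even, 0 if k odd]. Integrating term-by-term (or equivalently evaluating the antiderivative F(x) = -x^6/6 + x^5/5 + x^4/4 - 2*x^3/3 + x^2 at the endpoints):
  F(1) − F(−1) = 37/60 − (31/20) = -14/15.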